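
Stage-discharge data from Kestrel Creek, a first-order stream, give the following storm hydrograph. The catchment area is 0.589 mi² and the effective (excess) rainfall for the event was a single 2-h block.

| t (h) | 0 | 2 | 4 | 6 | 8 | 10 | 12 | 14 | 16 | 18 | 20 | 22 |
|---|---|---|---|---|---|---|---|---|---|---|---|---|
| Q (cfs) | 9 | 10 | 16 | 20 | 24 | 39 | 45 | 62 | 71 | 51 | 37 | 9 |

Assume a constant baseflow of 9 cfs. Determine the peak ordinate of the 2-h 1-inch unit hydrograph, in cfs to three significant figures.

U_p ≈ 41.3 cfs

Direct runoff: 0.0, 1.0, 7.0, 11.0, 15.0, 30.0, 36.0, 53.0, 62.0, 42.0, 28.0, 0.0 cfs; ΣQ_DR = 285.0 cfs, peak = 62.0 cfs.
Runoff depth d = ΣQ_DR·Δt / A = 285.0 × 7200 / (0.589 mi²) = 1.500 in.
The 1-inch UH is the DRH scaled by (1 in)/d, so U_p = 62.0 × 1/1.500 = 41.3 cfs.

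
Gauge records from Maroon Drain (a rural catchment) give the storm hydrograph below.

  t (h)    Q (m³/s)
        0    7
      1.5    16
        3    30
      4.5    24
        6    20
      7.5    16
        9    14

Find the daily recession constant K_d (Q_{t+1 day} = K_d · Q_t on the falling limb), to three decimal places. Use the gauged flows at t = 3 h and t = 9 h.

K_d ≈ 0.047

Between t = 3 h and t = 9 h the flow falls from 30 to 14 m³/s over 4×1.5 h = 6 h.
Per-interval ratio K = (14/30)^(1/4) = 0.8265; K_d = K^(24/1.5) = 0.047.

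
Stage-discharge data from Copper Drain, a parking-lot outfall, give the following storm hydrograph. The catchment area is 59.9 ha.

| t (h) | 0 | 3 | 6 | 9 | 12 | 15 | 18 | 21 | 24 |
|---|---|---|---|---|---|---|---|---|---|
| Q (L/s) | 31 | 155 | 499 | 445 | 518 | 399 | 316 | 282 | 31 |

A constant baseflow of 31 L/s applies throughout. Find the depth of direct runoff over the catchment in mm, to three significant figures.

Direct runoff: 0.0, 124.0, 468.0, 414.0, 487.0, 368.0, 285.0, 251.0, 0.0 L/s; ΣQ_DR = 2397 L/s.
V = ΣQ_DR · Δt = 2397 × 10800 s = 2.589 × 10^7 L.
Over A = 59.9 ha, depth = V / A = 43.2 mm.

d ≈ 43.2 mm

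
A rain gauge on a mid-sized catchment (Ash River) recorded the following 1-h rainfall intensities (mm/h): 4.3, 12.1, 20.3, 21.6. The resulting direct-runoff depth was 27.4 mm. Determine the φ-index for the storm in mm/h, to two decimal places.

Only the 3 blocks with intensity above φ contribute runoff: 12.1, 20.3, 21.6 mm/h.
Σ(I−φ)·Δt = d  ⇒  (12.1+20.3+21.6 − 3φ)·1 = 27.4
φ = (54.00 − 27.4/1) / 3 = 8.87 mm/h.

φ ≈ 8.87 mm/h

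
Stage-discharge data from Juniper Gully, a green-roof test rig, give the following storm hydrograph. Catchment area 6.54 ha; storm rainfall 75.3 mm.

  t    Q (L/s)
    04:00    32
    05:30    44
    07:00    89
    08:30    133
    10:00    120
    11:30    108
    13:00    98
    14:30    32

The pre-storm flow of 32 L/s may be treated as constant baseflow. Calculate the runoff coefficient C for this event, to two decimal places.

ΣQ_DR = 400.0 L/s; V = ΣQ_DR·Δt = 2.160 × 10^6 L.
Runoff depth d = V / A = 33.03 mm.
C = d / P = 33.03 / 75.3 = 0.44.

C ≈ 0.44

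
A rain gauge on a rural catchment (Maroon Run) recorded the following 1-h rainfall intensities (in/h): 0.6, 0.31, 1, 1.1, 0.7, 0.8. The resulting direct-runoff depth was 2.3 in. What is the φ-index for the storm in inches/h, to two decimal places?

Only the 5 blocks with intensity above φ contribute runoff: 0.6, 1, 1.1, 0.7, 0.8 in/h.
Σ(I−φ)·Δt = d  ⇒  (0.6+1+1.1+0.7+0.8 − 5φ)·1 = 2.3
φ = (4.200 − 2.3/1) / 5 = 0.38 in/h.

φ ≈ 0.38 in/h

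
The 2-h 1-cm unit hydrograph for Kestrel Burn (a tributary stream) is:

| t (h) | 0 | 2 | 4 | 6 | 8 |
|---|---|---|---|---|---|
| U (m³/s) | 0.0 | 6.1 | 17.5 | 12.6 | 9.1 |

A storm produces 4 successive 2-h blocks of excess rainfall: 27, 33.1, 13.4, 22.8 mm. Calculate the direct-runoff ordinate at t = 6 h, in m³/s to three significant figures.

By discrete convolution, Q_j = Σ (P_i / 10 mm) · U_{j−i}.
At t = 6 h (j=3): Q = (27/10)·12.6 + (33.1/10)·17.5 + (13.4/10)·6.1 + (22.8/10)·0.0 = 100 m³/s.

Q ≈ 100 m³/s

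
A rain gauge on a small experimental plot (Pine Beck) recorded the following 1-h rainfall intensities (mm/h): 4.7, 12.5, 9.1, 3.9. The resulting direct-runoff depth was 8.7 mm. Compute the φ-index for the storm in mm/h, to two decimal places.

Only the 2 blocks with intensity above φ contribute runoff: 12.5, 9.1 mm/h.
Σ(I−φ)·Δt = d  ⇒  (12.5+9.1 − 2φ)·1 = 8.7
φ = (21.60 − 8.7/1) / 2 = 6.45 mm/h.

φ ≈ 6.45 mm/h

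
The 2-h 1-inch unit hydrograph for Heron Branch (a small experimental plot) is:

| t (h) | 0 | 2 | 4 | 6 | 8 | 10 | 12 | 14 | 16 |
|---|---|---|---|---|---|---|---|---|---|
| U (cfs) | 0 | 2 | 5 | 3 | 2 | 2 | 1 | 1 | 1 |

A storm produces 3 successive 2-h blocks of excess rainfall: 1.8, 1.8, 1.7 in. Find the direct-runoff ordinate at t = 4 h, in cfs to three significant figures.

Q ≈ 12.6 cfs

By discrete convolution, Q_j = Σ (P_i / 1 in) · U_{j−i}.
At t = 4 h (j=2): Q = (1.8/1)·5 + (1.8/1)·2 + (1.7/1)·0 = 12.6 cfs.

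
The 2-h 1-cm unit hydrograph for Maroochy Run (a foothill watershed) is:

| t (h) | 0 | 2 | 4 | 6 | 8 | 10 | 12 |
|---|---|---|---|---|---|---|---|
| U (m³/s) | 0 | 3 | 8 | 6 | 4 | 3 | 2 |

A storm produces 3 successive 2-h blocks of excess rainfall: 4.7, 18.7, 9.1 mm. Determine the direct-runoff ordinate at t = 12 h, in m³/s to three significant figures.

Q ≈ 10.2 m³/s

By discrete convolution, Q_j = Σ (P_i / 10 mm) · U_{j−i}.
At t = 12 h (j=6): Q = (4.7/10)·2 + (18.7/10)·3 + (9.1/10)·4 = 10.2 m³/s.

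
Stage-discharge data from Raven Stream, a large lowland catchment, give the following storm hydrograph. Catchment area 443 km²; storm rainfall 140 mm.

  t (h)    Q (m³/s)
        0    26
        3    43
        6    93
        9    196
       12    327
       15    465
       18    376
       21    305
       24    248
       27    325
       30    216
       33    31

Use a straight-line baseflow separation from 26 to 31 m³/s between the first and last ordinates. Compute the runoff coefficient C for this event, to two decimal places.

C ≈ 0.40

ΣQ_DR = 2309 m³/s; V = ΣQ_DR·Δt = 2.494 × 10^7 m³.
Runoff depth d = V / A = 56.29 mm.
C = d / P = 56.29 / 140 = 0.40.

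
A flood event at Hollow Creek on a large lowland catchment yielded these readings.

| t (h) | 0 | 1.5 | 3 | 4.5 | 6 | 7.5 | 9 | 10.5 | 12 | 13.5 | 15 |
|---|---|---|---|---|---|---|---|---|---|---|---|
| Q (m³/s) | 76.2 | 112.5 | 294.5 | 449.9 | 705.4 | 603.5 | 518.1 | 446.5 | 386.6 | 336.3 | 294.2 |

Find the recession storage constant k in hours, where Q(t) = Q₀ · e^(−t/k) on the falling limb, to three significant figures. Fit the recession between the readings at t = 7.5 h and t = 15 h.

k ≈ 10.4 h

On the falling limb, Q drops from 603.5 to 294.2 m³/s between t = 7.5 h and t = 15 h (Δt = 7.5 h).
k = −Δt / ln(Q₂/Q₁) = −7.5 / ln(294.2/603.5) = 10.4 h.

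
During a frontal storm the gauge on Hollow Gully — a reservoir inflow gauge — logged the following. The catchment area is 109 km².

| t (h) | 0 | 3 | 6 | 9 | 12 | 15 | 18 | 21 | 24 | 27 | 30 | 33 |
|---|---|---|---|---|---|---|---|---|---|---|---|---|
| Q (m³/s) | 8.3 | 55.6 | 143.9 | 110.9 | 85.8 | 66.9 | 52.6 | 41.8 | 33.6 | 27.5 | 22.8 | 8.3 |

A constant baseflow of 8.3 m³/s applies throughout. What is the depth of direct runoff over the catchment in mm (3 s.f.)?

Direct runoff: 0.0, 47.3, 135.6, 102.6, 77.5, 58.6, 44.3, 33.5, 25.3, 19.2, 14.5, 0.0 m³/s; ΣQ_DR = 558.4 m³/s.
V = ΣQ_DR · Δt = 558.4 × 10800 s = 6.031 × 10^6 m³.
Over A = 109 km², depth = V / A = 55.3 mm.

d ≈ 55.3 mm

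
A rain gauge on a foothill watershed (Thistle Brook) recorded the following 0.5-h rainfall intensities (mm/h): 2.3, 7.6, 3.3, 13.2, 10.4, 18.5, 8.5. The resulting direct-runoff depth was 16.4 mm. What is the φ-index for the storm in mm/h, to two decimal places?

Only the 5 blocks with intensity above φ contribute runoff: 7.6, 13.2, 10.4, 18.5, 8.5 mm/h.
Σ(I−φ)·Δt = d  ⇒  (7.6+13.2+10.4+18.5+8.5 − 5φ)·0.5 = 16.4
φ = (58.20 − 16.4/0.5) / 5 = 5.08 mm/h.

φ ≈ 5.08 mm/h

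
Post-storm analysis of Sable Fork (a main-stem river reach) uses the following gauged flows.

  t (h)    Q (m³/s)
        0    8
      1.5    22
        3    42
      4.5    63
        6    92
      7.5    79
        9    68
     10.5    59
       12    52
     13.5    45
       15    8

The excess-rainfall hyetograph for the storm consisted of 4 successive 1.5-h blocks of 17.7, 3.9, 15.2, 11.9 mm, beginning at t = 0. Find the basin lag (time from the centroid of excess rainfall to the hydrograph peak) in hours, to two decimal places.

t_L ≈ 3.09 h

Centroid of excess rainfall: t_c = Σ P_i·t̄_i / ΣP_i = 2.9061 h (block centres at 0.75, 2.25, 3.75, 5.25 h).
Hydrograph peak occurs at t = 6 h, so basin lag t_L = 6 − 2.9061 = 3.09 h.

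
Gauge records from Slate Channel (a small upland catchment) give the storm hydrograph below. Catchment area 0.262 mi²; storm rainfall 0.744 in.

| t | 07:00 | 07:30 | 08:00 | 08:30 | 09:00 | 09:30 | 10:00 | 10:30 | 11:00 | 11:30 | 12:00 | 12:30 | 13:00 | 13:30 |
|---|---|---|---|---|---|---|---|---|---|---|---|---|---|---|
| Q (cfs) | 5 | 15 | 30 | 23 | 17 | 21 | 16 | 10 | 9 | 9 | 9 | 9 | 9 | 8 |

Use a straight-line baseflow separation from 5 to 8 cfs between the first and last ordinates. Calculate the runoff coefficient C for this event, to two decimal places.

ΣQ_DR = 99.00 cfs; V = ΣQ_DR·Δt = 1.782 × 10^5 ft³.
Runoff depth d = V / A = 0.2928 in.
C = d / P = 0.2928 / 0.744 = 0.39.

C ≈ 0.39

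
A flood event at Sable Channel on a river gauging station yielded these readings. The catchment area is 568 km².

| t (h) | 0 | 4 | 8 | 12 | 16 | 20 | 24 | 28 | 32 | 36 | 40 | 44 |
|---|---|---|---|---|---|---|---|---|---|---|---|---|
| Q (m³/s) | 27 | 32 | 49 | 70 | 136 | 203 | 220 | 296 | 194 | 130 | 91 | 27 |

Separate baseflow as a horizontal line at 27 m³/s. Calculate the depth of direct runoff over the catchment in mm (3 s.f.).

Direct runoff: 0.0, 5.0, 22.0, 43.0, 109.0, 176.0, 193.0, 269.0, 167.0, 103.0, 64.0, 0.0 m³/s; ΣQ_DR = 1151 m³/s.
V = ΣQ_DR · Δt = 1151 × 14400 s = 1.657 × 10^7 m³.
Over A = 568 km², depth = V / A = 29.2 mm.

d ≈ 29.2 mm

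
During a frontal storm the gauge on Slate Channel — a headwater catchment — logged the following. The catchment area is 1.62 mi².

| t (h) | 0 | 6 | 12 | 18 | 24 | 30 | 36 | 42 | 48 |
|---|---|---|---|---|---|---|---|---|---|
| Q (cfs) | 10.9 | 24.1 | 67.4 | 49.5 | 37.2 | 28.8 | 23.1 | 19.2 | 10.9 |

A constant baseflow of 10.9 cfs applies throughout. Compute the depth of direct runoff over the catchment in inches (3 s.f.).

d ≈ 0.993 in

Direct runoff: 0.0, 13.2, 56.5, 38.6, 26.3, 17.9, 12.2, 8.3, 0.0 cfs; ΣQ_DR = 173.0 cfs.
V = ΣQ_DR · Δt = 173.0 × 21600 s = 3.737 × 10^6 ft³.
Over A = 1.62 mi², depth = V / A = 0.993 in.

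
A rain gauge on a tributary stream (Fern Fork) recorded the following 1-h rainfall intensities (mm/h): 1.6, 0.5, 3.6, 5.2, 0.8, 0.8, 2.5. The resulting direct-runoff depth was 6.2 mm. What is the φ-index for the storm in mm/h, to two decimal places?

Only the 3 blocks with intensity above φ contribute runoff: 3.6, 5.2, 2.5 mm/h.
Σ(I−φ)·Δt = d  ⇒  (3.6+5.2+2.5 − 3φ)·1 = 6.2
φ = (11.30 − 6.2/1) / 3 = 1.70 mm/h.

φ ≈ 1.70 mm/h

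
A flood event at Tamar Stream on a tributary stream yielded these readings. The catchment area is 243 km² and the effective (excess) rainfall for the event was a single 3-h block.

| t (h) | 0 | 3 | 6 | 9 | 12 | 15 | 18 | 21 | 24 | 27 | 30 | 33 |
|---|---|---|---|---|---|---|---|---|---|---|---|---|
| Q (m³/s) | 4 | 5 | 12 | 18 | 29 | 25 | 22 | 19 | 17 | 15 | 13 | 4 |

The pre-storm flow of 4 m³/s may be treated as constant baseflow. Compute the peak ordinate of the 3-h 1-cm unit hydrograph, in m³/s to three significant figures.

U_p ≈ 41.7 m³/s

Direct runoff: 0.0, 1.0, 8.0, 14.0, 25.0, 21.0, 18.0, 15.0, 13.0, 11.0, 9.0, 0.0 m³/s; ΣQ_DR = 135.0 m³/s, peak = 25.0 m³/s.
Runoff depth d = ΣQ_DR·Δt / A = 135.0 × 10800 / (243 km²) = 6.000 mm.
The 1-cm UH is the DRH scaled by (10 mm)/d, so U_p = 25.0 × 10/6.000 = 41.7 m³/s.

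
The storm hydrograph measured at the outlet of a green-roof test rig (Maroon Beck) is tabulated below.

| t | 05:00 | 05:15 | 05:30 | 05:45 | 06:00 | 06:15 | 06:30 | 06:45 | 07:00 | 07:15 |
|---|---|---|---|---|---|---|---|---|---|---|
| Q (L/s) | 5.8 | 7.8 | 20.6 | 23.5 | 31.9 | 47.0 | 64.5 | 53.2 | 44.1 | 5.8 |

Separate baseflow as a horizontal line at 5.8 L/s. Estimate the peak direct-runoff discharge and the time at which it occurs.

Subtracting baseflow gives direct-runoff ordinates: 0.0, 2.0, 14.8, 17.7, 26.1, 41.2, 58.7, 47.4, 38.3, 0.0 L/s.
The maximum is 58.7 L/s, occurring at the reading for t = 06:30.

Q_p = 58.7 L/s at t = 06:30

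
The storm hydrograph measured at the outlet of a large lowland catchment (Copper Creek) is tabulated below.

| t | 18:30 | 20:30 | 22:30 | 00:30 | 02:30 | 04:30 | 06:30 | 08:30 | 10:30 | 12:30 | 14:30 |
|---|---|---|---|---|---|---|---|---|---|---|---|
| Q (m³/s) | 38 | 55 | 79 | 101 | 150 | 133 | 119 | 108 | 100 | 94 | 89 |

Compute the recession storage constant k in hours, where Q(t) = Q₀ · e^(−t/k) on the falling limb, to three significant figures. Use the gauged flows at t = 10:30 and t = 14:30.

On the falling limb, Q drops from 100 to 89 m³/s between t = 10:30 and t = 14:30 (Δt = 4 h).
k = −Δt / ln(Q₂/Q₁) = −4 / ln(89/100) = 34.3 h.

k ≈ 34.3 h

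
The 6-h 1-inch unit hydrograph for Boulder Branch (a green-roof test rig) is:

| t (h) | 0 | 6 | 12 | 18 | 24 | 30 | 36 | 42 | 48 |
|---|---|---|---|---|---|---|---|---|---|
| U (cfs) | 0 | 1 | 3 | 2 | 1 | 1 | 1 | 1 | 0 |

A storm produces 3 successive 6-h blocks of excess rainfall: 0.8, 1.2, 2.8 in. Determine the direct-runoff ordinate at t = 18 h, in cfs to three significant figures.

By discrete convolution, Q_j = Σ (P_i / 1 in) · U_{j−i}.
At t = 18 h (j=3): Q = (0.8/1)·2 + (1.2/1)·3 + (2.8/1)·1 = 8.00 cfs.

Q ≈ 8.00 cfs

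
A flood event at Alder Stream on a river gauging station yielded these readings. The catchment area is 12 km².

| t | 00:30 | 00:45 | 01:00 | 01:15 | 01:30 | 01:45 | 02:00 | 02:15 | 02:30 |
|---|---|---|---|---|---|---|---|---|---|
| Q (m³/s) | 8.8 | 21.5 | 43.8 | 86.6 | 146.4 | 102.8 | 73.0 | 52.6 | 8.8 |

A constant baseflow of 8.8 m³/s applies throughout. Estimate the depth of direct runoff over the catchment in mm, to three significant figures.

d ≈ 34.9 mm

Direct runoff: 0.0, 12.7, 35.0, 77.8, 137.6, 94.0, 64.2, 43.8, 0.0 m³/s; ΣQ_DR = 465.1 m³/s.
V = ΣQ_DR · Δt = 465.1 × 900 s = 4.186 × 10^5 m³.
Over A = 12 km², depth = V / A = 34.9 mm.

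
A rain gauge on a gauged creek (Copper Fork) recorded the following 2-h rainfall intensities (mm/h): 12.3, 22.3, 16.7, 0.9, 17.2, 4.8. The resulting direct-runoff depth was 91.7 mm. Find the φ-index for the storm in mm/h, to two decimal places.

φ ≈ 5.66 mm/h

Only the 4 blocks with intensity above φ contribute runoff: 12.3, 22.3, 16.7, 17.2 mm/h.
Σ(I−φ)·Δt = d  ⇒  (12.3+22.3+16.7+17.2 − 4φ)·2 = 91.7
φ = (68.50 − 91.7/2) / 4 = 5.66 mm/h.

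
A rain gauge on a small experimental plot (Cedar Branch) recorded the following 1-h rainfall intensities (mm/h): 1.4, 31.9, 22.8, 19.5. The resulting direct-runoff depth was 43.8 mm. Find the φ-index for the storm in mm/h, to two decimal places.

Only the 3 blocks with intensity above φ contribute runoff: 31.9, 22.8, 19.5 mm/h.
Σ(I−φ)·Δt = d  ⇒  (31.9+22.8+19.5 − 3φ)·1 = 43.8
φ = (74.20 − 43.8/1) / 3 = 10.13 mm/h.

φ ≈ 10.13 mm/h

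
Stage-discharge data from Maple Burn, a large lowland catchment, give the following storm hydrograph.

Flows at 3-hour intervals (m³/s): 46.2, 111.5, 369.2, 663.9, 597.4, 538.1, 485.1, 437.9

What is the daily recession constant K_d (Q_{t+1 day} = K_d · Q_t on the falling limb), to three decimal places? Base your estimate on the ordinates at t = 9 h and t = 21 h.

K_d ≈ 0.435

Between t = 9 h and t = 21 h the flow falls from 663.9 to 437.9 m³/s over 4×3 h = 12 h.
Per-interval ratio K = (437.9/663.9)^(1/4) = 0.9012; K_d = K^(24/3) = 0.435.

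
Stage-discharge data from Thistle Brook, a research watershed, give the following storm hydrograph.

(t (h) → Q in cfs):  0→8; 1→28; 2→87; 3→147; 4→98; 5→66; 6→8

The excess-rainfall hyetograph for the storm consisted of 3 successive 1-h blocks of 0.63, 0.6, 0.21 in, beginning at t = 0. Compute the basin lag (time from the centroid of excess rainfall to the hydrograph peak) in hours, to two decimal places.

t_L ≈ 1.79 h

Centroid of excess rainfall: t_c = Σ P_i·t̄_i / ΣP_i = 1.2083 h (block centres at 0.5, 1.5, 2.5 h).
Hydrograph peak occurs at t = 3 h, so basin lag t_L = 3 − 1.2083 = 1.79 h.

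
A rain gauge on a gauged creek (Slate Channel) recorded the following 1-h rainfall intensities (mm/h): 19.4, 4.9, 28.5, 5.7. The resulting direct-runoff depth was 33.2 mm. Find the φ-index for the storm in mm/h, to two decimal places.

φ ≈ 7.35 mm/h

Only the 2 blocks with intensity above φ contribute runoff: 19.4, 28.5 mm/h.
Σ(I−φ)·Δt = d  ⇒  (19.4+28.5 − 2φ)·1 = 33.2
φ = (47.90 − 33.2/1) / 2 = 7.35 mm/h.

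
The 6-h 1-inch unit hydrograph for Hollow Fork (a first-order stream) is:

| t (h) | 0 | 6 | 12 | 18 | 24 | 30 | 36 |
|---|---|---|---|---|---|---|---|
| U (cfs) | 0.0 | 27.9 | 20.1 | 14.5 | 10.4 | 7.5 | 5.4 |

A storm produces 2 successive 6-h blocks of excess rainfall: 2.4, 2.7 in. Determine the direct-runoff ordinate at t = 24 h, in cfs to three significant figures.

Q ≈ 64.1 cfs

By discrete convolution, Q_j = Σ (P_i / 1 in) · U_{j−i}.
At t = 24 h (j=4): Q = (2.4/1)·10.4 + (2.7/1)·14.5 = 64.1 cfs.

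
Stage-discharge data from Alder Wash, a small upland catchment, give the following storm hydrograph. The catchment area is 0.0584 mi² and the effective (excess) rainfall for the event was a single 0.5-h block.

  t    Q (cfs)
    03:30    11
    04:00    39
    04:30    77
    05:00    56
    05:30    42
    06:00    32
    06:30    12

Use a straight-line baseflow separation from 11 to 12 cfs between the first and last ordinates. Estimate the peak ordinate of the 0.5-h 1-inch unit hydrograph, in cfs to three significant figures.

Direct runoff: 0.00, 27.83, 65.67, 44.50, 30.33, 20.17, 0.00 cfs; ΣQ_DR = 188.5 cfs, peak = 65.67 cfs.
Runoff depth d = ΣQ_DR·Δt / A = 188.5 × 1800 / (0.0584 mi²) = 2.501 in.
The 1-inch UH is the DRH scaled by (1 in)/d, so U_p = 65.67 × 1/2.501 = 26.3 cfs.

U_p ≈ 26.3 cfs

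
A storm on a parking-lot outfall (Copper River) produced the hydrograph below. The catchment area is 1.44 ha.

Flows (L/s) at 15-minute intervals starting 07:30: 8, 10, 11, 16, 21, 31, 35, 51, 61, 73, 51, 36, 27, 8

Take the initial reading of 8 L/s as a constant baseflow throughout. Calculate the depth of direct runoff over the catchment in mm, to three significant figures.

d ≈ 20.4 mm

Direct runoff: 0.0, 2.0, 3.0, 8.0, 13.0, 23.0, 27.0, 43.0, 53.0, 65.0, 43.0, 28.0, 19.0, 0.0 L/s; ΣQ_DR = 327.0 L/s.
V = ΣQ_DR · Δt = 327.0 × 900 s = 2.943 × 10^5 L.
Over A = 1.44 ha, depth = V / A = 20.4 mm.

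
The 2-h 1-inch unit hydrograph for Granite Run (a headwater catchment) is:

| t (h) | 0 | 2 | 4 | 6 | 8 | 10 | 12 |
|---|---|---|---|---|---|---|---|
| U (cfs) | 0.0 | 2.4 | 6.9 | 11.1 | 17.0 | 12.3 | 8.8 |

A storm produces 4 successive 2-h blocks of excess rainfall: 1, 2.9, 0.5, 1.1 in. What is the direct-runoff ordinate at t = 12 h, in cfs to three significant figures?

By discrete convolution, Q_j = Σ (P_i / 1 in) · U_{j−i}.
At t = 12 h (j=6): Q = (1/1)·8.8 + (2.9/1)·12.3 + (0.5/1)·17.0 + (1.1/1)·11.1 = 65.2 cfs.

Q ≈ 65.2 cfs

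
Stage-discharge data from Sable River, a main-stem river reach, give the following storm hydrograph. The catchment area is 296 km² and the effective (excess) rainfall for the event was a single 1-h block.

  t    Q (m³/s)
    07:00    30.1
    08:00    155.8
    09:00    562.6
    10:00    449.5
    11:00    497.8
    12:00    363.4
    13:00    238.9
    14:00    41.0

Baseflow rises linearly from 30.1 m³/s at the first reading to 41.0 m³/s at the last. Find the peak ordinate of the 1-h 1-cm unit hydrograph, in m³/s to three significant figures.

U_p ≈ 212 m³/s

Direct runoff: 0.00, 124.14, 529.39, 414.73, 461.47, 325.51, 199.46, 0.00 m³/s; ΣQ_DR = 2055 m³/s, peak = 529.39 m³/s.
Runoff depth d = ΣQ_DR·Δt / A = 2055 × 3600 / (296 km²) = 24.99 mm.
The 1-cm UH is the DRH scaled by (10 mm)/d, so U_p = 529.39 × 10/24.99 = 212 m³/s.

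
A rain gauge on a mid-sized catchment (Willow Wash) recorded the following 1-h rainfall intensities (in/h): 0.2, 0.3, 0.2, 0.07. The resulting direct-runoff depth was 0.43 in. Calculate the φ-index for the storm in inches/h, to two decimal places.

Only the 3 blocks with intensity above φ contribute runoff: 0.2, 0.3, 0.2 in/h.
Σ(I−φ)·Δt = d  ⇒  (0.2+0.3+0.2 − 3φ)·1 = 0.43
φ = (0.7000 − 0.43/1) / 3 = 0.09 in/h.

φ ≈ 0.09 in/h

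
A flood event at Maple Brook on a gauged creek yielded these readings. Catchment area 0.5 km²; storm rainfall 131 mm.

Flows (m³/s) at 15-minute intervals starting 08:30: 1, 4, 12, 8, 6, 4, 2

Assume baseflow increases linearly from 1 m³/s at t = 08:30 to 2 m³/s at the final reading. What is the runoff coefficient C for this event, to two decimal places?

ΣQ_DR = 26.50 m³/s; V = ΣQ_DR·Δt = 23850 m³.
Runoff depth d = V / A = 47.70 mm.
C = d / P = 47.70 / 131 = 0.36.

C ≈ 0.36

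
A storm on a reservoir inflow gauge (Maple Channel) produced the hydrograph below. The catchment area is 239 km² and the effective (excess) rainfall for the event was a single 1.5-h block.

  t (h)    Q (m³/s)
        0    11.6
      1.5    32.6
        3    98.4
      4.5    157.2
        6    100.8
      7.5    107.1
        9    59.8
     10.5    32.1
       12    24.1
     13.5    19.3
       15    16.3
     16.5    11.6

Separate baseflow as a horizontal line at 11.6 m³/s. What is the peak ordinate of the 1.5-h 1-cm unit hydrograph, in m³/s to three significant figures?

Direct runoff: 0.0, 21.0, 86.8, 145.6, 89.2, 95.5, 48.2, 20.5, 12.5, 7.7, 4.7, 0.0 m³/s; ΣQ_DR = 531.7 m³/s, peak = 145.6 m³/s.
Runoff depth d = ΣQ_DR·Δt / A = 531.7 × 5400 / (239 km²) = 12.01 mm.
The 1-cm UH is the DRH scaled by (10 mm)/d, so U_p = 145.6 × 10/12.01 = 121 m³/s.

U_p ≈ 121 m³/s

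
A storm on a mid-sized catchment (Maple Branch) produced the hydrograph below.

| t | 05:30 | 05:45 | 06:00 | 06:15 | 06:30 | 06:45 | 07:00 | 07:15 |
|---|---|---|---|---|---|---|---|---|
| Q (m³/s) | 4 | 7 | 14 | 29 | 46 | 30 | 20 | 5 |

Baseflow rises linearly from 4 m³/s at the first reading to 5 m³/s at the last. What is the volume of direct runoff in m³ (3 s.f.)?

V ≈ 1.07 × 10^5 m³

Direct-runoff ordinates (Q − Q_b): 0.00, 2.86, 9.71, 24.57, 41.43, 25.29, 15.14, 0.00 m³/s.
ΣQ_DR = 119.0 m³/s.
With Δt = 0.25 h = 900 s, V = ΣQ_DR · Δt = 119.0 × 900 = 1.07 × 10^5 m³.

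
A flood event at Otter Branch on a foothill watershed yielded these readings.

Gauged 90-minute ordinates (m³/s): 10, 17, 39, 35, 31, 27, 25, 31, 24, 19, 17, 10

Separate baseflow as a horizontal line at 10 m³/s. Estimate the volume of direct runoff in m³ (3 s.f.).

Direct-runoff ordinates (Q − Q_b): 0.0, 7.0, 29.0, 25.0, 21.0, 17.0, 15.0, 21.0, 14.0, 9.0, 7.0, 0.0 m³/s.
ΣQ_DR = 165.0 m³/s.
With Δt = 1.5 h = 5400 s, V = ΣQ_DR · Δt = 165.0 × 5400 = 8.91 × 10^5 m³.

V ≈ 8.91 × 10^5 m³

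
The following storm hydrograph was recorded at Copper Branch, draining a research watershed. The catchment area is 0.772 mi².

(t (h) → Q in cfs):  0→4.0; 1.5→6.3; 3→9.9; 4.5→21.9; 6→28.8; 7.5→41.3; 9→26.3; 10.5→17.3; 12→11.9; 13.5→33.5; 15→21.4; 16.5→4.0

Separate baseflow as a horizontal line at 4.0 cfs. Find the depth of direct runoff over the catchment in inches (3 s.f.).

d ≈ 0.538 in

Direct runoff: 0.0, 2.3, 5.9, 17.9, 24.8, 37.3, 22.3, 13.3, 7.9, 29.5, 17.4, 0.0 cfs; ΣQ_DR = 178.6 cfs.
V = ΣQ_DR · Δt = 178.6 × 5400 s = 9.644 × 10^5 ft³.
Over A = 0.772 mi², depth = V / A = 0.538 in.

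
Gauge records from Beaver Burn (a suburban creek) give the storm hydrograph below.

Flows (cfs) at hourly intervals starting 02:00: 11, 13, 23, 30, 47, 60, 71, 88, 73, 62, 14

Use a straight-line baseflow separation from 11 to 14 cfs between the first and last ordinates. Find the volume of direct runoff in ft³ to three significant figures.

V ≈ 1.28 × 10^6 ft³

Direct-runoff ordinates (Q − Q_b): 0.00, 1.70, 11.40, 18.10, 34.80, 47.50, 58.20, 74.90, 59.60, 48.30, 0.00 cfs.
ΣQ_DR = 354.5 cfs.
With Δt = 1 h = 3600 s, V = ΣQ_DR · Δt = 354.5 × 3600 = 1.28 × 10^6 ft³.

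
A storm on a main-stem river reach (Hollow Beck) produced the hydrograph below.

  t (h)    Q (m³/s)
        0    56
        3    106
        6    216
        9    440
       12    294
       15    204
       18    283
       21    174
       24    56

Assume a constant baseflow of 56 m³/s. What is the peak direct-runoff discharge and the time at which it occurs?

Subtracting baseflow gives direct-runoff ordinates: 0.0, 50.0, 160.0, 384.0, 238.0, 148.0, 227.0, 118.0, 0.0 m³/s.
The maximum is 384.0 m³/s, occurring at the reading for t = 9 h.

Q_p = 384.0 m³/s at t = 9 h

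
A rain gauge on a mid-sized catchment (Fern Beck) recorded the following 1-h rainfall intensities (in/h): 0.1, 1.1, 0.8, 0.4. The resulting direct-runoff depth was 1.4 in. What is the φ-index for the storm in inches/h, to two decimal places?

φ ≈ 0.30 in/h

Only the 3 blocks with intensity above φ contribute runoff: 1.1, 0.8, 0.4 in/h.
Σ(I−φ)·Δt = d  ⇒  (1.1+0.8+0.4 − 3φ)·1 = 1.4
φ = (2.300 − 1.4/1) / 3 = 0.30 in/h.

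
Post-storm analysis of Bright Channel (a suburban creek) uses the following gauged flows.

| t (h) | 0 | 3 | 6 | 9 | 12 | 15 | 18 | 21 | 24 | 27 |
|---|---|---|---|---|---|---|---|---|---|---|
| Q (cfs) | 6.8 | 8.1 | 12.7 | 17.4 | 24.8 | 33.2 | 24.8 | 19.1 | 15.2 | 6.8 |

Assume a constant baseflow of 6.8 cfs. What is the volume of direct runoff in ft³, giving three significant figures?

V ≈ 1.09 × 10^6 ft³

Direct-runoff ordinates (Q − Q_b): 0.0, 1.3, 5.9, 10.6, 18.0, 26.4, 18.0, 12.3, 8.4, 0.0 cfs.
ΣQ_DR = 100.9 cfs.
With Δt = 3 h = 10800 s, V = ΣQ_DR · Δt = 100.9 × 10800 = 1.09 × 10^6 ft³.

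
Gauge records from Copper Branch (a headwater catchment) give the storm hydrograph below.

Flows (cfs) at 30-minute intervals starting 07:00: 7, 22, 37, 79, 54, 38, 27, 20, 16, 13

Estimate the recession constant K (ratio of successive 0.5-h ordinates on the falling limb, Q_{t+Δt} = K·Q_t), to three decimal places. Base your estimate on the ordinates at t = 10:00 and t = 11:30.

Using the recession-limb readings at t = 10:00 and t = 11:30: Q falls from 27 to 13 cfs over 3 intervals.
K = (Q₂/Q₁)^(1/3) = (13/27)^(1/3) = 0.784.

K ≈ 0.784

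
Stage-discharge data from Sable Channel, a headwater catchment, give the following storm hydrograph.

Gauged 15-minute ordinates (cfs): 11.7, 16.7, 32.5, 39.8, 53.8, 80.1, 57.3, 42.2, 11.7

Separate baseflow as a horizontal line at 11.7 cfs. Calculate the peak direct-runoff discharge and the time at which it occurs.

Subtracting baseflow gives direct-runoff ordinates: 0.0, 5.0, 20.8, 28.1, 42.1, 68.4, 45.6, 30.5, 0.0 cfs.
The maximum is 68.4 cfs, occurring at the reading for t = 1.25 h.

Q_p = 68.4 cfs at t = 1.25 h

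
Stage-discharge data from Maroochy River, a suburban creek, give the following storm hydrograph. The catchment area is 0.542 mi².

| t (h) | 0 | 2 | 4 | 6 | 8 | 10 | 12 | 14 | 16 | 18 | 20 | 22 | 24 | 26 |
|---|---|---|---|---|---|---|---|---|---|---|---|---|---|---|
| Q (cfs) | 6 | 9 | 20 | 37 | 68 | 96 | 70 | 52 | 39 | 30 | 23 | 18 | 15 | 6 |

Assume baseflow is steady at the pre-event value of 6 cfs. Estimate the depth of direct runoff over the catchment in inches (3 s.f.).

d ≈ 2.32 in

Direct runoff: 0.0, 3.0, 14.0, 31.0, 62.0, 90.0, 64.0, 46.0, 33.0, 24.0, 17.0, 12.0, 9.0, 0.0 cfs; ΣQ_DR = 405.0 cfs.
V = ΣQ_DR · Δt = 405.0 × 7200 s = 2.916 × 10^6 ft³.
Over A = 0.542 mi², depth = V / A = 2.32 in.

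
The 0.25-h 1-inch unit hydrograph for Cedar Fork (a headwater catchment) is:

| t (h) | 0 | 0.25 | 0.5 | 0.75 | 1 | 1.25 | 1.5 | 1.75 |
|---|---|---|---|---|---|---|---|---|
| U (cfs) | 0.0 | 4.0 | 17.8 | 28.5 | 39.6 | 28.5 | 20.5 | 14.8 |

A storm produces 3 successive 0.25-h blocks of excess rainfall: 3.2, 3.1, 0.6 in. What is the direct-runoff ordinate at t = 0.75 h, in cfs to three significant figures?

Q ≈ 149 cfs

By discrete convolution, Q_j = Σ (P_i / 1 in) · U_{j−i}.
At t = 0.75 h (j=3): Q = (3.2/1)·28.5 + (3.1/1)·17.8 + (0.6/1)·4.0 = 149 cfs.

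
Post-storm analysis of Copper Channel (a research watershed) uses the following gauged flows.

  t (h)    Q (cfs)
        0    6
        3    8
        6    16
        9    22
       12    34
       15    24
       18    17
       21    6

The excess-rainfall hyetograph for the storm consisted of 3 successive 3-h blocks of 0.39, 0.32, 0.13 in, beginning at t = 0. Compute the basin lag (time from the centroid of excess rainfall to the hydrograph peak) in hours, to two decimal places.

Centroid of excess rainfall: t_c = Σ P_i·t̄_i / ΣP_i = 3.5714 h (block centres at 1.5, 4.5, 7.5 h).
Hydrograph peak occurs at t = 12 h, so basin lag t_L = 12 − 3.5714 = 8.43 h.

t_L ≈ 8.43 h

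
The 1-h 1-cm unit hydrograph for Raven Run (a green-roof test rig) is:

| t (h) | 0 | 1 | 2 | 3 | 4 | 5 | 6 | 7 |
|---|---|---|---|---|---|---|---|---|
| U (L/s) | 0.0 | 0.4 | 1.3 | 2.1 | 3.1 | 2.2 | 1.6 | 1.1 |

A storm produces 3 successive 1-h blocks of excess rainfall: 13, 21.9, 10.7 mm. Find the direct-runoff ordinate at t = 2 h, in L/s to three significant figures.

By discrete convolution, Q_j = Σ (P_i / 10 mm) · U_{j−i}.
At t = 2 h (j=2): Q = (13/10)·1.3 + (21.9/10)·0.4 + (10.7/10)·0.0 = 2.57 L/s.

Q ≈ 2.57 L/s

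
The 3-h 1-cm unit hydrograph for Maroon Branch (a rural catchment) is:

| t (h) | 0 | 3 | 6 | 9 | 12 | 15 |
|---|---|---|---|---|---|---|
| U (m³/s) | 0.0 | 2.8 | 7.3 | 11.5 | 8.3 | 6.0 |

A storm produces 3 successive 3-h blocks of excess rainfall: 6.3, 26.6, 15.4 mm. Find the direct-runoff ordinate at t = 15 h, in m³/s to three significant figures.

By discrete convolution, Q_j = Σ (P_i / 10 mm) · U_{j−i}.
At t = 15 h (j=5): Q = (6.3/10)·6.0 + (26.6/10)·8.3 + (15.4/10)·11.5 = 43.6 m³/s.

Q ≈ 43.6 m³/s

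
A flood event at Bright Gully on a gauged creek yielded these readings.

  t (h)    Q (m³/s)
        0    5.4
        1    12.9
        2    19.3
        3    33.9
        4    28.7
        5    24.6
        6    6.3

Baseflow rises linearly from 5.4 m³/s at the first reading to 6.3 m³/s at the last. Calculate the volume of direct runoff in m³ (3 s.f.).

V ≈ 3.25 × 10^5 m³

Direct-runoff ordinates (Q − Q_b): 0.00, 7.35, 13.60, 28.05, 22.70, 18.45, 0.00 m³/s.
ΣQ_DR = 90.15 m³/s.
With Δt = 1 h = 3600 s, V = ΣQ_DR · Δt = 90.15 × 3600 = 3.25 × 10^5 m³.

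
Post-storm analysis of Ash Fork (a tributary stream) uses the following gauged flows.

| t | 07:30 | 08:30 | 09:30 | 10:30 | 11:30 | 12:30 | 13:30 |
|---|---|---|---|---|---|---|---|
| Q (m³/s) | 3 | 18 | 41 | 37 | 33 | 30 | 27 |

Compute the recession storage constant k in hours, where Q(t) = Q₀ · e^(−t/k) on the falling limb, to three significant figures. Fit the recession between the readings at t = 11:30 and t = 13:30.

On the falling limb, Q drops from 33 to 27 m³/s between t = 11:30 and t = 13:30 (Δt = 2 h).
k = −Δt / ln(Q₂/Q₁) = −2 / ln(27/33) = 9.97 h.

k ≈ 9.97 h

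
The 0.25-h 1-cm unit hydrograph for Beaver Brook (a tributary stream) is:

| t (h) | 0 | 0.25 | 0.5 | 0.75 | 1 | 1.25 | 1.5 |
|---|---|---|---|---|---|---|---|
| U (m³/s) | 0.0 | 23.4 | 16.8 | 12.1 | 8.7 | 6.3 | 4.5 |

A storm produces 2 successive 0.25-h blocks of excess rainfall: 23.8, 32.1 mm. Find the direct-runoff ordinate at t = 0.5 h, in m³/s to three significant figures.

Q ≈ 115 m³/s

By discrete convolution, Q_j = Σ (P_i / 10 mm) · U_{j−i}.
At t = 0.5 h (j=2): Q = (23.8/10)·16.8 + (32.1/10)·23.4 = 115 m³/s.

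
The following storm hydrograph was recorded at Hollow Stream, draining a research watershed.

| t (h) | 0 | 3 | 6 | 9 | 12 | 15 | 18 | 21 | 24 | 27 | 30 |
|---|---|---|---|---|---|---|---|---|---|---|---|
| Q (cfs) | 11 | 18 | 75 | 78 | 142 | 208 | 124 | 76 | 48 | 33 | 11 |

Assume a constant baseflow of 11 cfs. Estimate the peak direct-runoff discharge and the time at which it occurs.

Q_p = 197.0 cfs at t = 15 h

Subtracting baseflow gives direct-runoff ordinates: 0.0, 7.0, 64.0, 67.0, 131.0, 197.0, 113.0, 65.0, 37.0, 22.0, 0.0 cfs.
The maximum is 197.0 cfs, occurring at the reading for t = 15 h.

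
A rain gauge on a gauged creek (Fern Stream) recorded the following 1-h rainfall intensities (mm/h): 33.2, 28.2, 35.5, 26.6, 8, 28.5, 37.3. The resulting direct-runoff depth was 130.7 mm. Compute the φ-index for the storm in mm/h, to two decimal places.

φ ≈ 9.77 mm/h

Only the 6 blocks with intensity above φ contribute runoff: 33.2, 28.2, 35.5, 26.6, 28.5, 37.3 mm/h.
Σ(I−φ)·Δt = d  ⇒  (33.2+28.2+35.5+26.6+28.5+37.3 − 6φ)·1 = 130.7
φ = (189.3 − 130.7/1) / 6 = 9.77 mm/h.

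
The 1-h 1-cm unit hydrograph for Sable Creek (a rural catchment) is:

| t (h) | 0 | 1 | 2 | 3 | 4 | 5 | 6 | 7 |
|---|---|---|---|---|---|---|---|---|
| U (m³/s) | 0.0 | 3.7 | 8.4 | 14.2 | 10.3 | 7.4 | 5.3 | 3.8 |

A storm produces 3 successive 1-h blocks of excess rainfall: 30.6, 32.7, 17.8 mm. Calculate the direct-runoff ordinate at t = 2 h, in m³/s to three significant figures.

Q ≈ 37.8 m³/s

By discrete convolution, Q_j = Σ (P_i / 10 mm) · U_{j−i}.
At t = 2 h (j=2): Q = (30.6/10)·8.4 + (32.7/10)·3.7 + (17.8/10)·0.0 = 37.8 m³/s.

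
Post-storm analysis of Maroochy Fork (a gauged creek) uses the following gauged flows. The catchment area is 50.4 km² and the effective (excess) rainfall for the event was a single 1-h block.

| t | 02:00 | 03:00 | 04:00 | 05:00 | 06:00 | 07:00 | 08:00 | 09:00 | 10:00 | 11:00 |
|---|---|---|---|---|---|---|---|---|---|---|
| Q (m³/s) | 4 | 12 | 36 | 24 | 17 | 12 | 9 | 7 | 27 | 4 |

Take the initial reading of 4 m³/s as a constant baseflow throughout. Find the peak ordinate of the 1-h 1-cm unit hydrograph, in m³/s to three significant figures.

U_p ≈ 40.0 m³/s

Direct runoff: 0.0, 8.0, 32.0, 20.0, 13.0, 8.0, 5.0, 3.0, 23.0, 0.0 m³/s; ΣQ_DR = 112.0 m³/s, peak = 32.0 m³/s.
Runoff depth d = ΣQ_DR·Δt / A = 112.0 × 3600 / (50.4 km²) = 8.000 mm.
The 1-cm UH is the DRH scaled by (10 mm)/d, so U_p = 32.0 × 10/8.000 = 40.0 m³/s.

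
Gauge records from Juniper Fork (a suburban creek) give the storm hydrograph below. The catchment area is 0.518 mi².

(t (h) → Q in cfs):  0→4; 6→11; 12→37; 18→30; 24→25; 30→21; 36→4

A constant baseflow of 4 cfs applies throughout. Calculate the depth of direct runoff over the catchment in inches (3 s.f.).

Direct runoff: 0.0, 7.0, 33.0, 26.0, 21.0, 17.0, 0.0 cfs; ΣQ_DR = 104.0 cfs.
V = ΣQ_DR · Δt = 104.0 × 21600 s = 2.246 × 10^6 ft³.
Over A = 0.518 mi², depth = V / A = 1.87 in.

d ≈ 1.87 in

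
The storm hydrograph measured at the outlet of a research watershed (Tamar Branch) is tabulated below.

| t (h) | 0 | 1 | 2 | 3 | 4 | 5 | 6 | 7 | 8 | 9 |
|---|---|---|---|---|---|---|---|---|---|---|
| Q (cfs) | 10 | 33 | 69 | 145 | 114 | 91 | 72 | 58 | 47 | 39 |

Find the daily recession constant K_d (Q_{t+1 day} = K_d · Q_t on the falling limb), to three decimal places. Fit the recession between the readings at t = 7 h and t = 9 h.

Between t = 7 h and t = 9 h the flow falls from 58 to 39 cfs over 2×1 h = 2 h.
Per-interval ratio K = (39/58)^(1/2) = 0.8200; K_d = K^(24/1) = 0.009.

K_d ≈ 0.009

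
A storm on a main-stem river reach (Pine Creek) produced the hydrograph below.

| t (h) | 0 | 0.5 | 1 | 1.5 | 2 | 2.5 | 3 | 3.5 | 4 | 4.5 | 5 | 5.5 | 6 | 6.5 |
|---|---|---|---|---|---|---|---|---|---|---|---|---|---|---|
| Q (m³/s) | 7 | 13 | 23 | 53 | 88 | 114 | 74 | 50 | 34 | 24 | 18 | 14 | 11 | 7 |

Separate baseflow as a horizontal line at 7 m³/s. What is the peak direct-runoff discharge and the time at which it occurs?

Q_p = 107.0 m³/s at t = 2.5 h

Subtracting baseflow gives direct-runoff ordinates: 0.0, 6.0, 16.0, 46.0, 81.0, 107.0, 67.0, 43.0, 27.0, 17.0, 11.0, 7.0, 4.0, 0.0 m³/s.
The maximum is 107.0 m³/s, occurring at the reading for t = 2.5 h.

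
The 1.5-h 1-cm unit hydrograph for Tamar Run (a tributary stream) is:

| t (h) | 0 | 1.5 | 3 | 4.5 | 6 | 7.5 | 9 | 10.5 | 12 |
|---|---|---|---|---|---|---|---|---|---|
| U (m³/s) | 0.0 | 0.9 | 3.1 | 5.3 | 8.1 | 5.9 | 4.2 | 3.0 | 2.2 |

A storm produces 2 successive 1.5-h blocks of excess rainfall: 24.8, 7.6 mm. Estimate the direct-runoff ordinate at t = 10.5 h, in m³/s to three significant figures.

By discrete convolution, Q_j = Σ (P_i / 10 mm) · U_{j−i}.
At t = 10.5 h (j=7): Q = (24.8/10)·3.0 + (7.6/10)·4.2 = 10.6 m³/s.

Q ≈ 10.6 m³/s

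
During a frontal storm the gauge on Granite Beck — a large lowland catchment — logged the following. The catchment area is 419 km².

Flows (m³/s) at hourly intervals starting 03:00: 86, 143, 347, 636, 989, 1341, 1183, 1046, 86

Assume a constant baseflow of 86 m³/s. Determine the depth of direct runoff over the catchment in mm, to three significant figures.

Direct runoff: 0.0, 57.0, 261.0, 550.0, 903.0, 1255.0, 1097.0, 960.0, 0.0 m³/s; ΣQ_DR = 5083 m³/s.
V = ΣQ_DR · Δt = 5083 × 3600 s = 1.830 × 10^7 m³.
Over A = 419 km², depth = V / A = 43.7 mm.

d ≈ 43.7 mm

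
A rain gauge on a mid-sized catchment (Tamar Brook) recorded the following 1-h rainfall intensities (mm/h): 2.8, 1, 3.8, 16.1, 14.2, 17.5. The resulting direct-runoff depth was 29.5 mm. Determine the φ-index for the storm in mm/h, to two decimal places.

Only the 3 blocks with intensity above φ contribute runoff: 16.1, 14.2, 17.5 mm/h.
Σ(I−φ)·Δt = d  ⇒  (16.1+14.2+17.5 − 3φ)·1 = 29.5
φ = (47.80 − 29.5/1) / 3 = 6.10 mm/h.

φ ≈ 6.10 mm/h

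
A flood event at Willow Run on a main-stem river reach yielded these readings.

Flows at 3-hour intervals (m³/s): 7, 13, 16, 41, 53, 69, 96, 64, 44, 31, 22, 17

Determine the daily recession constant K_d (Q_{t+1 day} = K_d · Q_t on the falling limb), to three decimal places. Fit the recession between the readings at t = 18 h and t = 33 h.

K_d ≈ 0.063

Between t = 18 h and t = 33 h the flow falls from 96 to 17 m³/s over 5×3 h = 15 h.
Per-interval ratio K = (17/96)^(1/5) = 0.7074; K_d = K^(24/3) = 0.063.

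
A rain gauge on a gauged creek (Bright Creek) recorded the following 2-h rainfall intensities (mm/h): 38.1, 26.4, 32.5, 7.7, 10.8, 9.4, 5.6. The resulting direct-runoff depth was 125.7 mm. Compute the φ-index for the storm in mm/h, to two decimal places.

Only the 3 blocks with intensity above φ contribute runoff: 38.1, 26.4, 32.5 mm/h.
Σ(I−φ)·Δt = d  ⇒  (38.1+26.4+32.5 − 3φ)·2 = 125.7
φ = (97.00 − 125.7/2) / 3 = 11.38 mm/h.

φ ≈ 11.38 mm/h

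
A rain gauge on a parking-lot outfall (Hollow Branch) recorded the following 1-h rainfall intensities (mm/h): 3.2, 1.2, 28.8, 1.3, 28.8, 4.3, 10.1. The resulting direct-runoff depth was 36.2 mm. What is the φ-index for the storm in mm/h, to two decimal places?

Only the 2 blocks with intensity above φ contribute runoff: 28.8, 28.8 mm/h.
Σ(I−φ)·Δt = d  ⇒  (28.8+28.8 − 2φ)·1 = 36.2
φ = (57.60 − 36.2/1) / 2 = 10.70 mm/h.

φ ≈ 10.70 mm/h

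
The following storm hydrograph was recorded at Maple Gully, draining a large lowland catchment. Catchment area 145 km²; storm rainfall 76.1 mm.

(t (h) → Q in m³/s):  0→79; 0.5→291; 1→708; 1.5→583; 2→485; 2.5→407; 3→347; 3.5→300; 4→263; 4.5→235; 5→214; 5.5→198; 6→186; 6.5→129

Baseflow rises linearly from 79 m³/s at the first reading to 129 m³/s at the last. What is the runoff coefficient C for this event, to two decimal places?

ΣQ_DR = 2969 m³/s; V = ΣQ_DR·Δt = 5.344 × 10^6 m³.
Runoff depth d = V / A = 36.86 mm.
C = d / P = 36.86 / 76.1 = 0.48.

C ≈ 0.48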